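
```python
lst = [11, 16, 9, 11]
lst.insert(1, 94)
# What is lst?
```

[11, 94, 16, 9, 11]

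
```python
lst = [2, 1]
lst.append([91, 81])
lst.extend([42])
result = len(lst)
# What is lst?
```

After line 1: lst = [2, 1]
After line 2 (append adds [91, 81] as single element): lst = [2, 1, [91, 81]]
After line 3 (extend unpacks [42], adds 42): lst = [2, 1, [91, 81], 42]
After line 4: result = len(lst) = 4

[2, 1, [91, 81], 42]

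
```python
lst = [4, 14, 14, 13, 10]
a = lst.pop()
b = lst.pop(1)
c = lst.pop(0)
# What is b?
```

After line 1: lst = [4, 14, 14, 13, 10]
After line 2 (pop() -> a = 10): lst = [4, 14, 14, 13]
After line 3 (pop(1) -> b = 14): lst = [4, 14, 13]
After line 4 (pop(0) -> c = 4): lst = [14, 13]

14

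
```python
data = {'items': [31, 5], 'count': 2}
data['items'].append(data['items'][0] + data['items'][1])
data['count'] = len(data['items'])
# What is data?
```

After line 1: data = {'items': [31, 5], 'count': 2}
After line 2 (append 31 + 5 = 36): data = {'items': [31, 5, 36], 'count': 2}
After line 3 (count = len(items) = 3): data = {'items': [31, 5, 36], 'count': 3}

{'items': [31, 5, 36], 'count': 3}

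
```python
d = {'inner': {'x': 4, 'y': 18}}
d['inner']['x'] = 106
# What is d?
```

After line 1: d = {'inner': {'x': 4, 'y': 18}}
After line 2 (inner x overwritten): d = {'inner': {'x': 106, 'y': 18}}

{'inner': {'x': 106, 'y': 18}}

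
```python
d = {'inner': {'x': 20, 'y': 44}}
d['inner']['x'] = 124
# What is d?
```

After line 1: d = {'inner': {'x': 20, 'y': 44}}
After line 2 (inner x overwritten): d = {'inner': {'x': 124, 'y': 44}}

{'inner': {'x': 124, 'y': 44}}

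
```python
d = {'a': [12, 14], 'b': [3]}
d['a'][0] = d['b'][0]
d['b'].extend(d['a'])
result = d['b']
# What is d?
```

After line 1: d = {'a': [12, 14], 'b': [3]}
After line 2 (a[0] = b[0] = 3): d = {'a': [3, 14], 'b': [3]}
After line 3 (b.extend(a) appends [3, 14]): d = {'a': [3, 14], 'b': [3, 3, 14]}
After line 4: result = d['b'] = [3, 3, 14]

{'a': [3, 14], 'b': [3, 3, 14]}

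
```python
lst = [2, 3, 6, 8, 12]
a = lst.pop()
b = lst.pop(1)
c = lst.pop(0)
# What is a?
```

After line 1: lst = [2, 3, 6, 8, 12]
After line 2 (pop() -> a = 12): lst = [2, 3, 6, 8]
After line 3 (pop(1) -> b = 3): lst = [2, 6, 8]
After line 4 (pop(0) -> c = 2): lst = [6, 8]

12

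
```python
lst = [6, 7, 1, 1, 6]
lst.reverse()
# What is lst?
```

[6, 1, 1, 7, 6]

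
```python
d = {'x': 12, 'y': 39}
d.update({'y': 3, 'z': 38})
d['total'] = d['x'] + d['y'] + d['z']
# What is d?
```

After line 1: d = {'x': 12, 'y': 39}
After line 2 (y overwritten, z added): d = {'x': 12, 'y': 3, 'z': 38}
After line 3 (total = 12 + 3 + 38 = 53): d = {'x': 12, 'y': 3, 'z': 38, 'total': 53}

{'x': 12, 'y': 3, 'z': 38, 'total': 53}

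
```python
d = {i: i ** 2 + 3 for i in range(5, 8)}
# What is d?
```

{5: 28, 6: 39, 7: 52}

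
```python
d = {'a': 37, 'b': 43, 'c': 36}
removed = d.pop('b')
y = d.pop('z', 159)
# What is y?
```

After line 1: d = {'a': 37, 'b': 43, 'c': 36}
After line 2 (pop 'b' returns 43): d = {'a': 37, 'c': 36}, removed = 43
After line 3 (pop 'z' missing, returns default 159): d = {'a': 37, 'c': 36}, y = 159

159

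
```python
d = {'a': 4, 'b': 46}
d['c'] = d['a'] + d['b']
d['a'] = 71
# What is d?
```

After line 1: d = {'a': 4, 'b': 46}
After line 2 (d['c'] = 4 + 46): d = {'a': 4, 'b': 46, 'c': 50}
After line 3: d = {'a': 71, 'b': 46, 'c': 50}

{'a': 71, 'b': 46, 'c': 50}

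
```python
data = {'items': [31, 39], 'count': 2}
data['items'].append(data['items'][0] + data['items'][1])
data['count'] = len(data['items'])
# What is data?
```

After line 1: data = {'items': [31, 39], 'count': 2}
After line 2 (append 31 + 39 = 70): data = {'items': [31, 39, 70], 'count': 2}
After line 3 (count = len(items) = 3): data = {'items': [31, 39, 70], 'count': 3}

{'items': [31, 39, 70], 'count': 3}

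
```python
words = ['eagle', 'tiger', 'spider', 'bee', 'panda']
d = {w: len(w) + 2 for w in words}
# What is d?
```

{'eagle': 7, 'tiger': 7, 'spider': 8, 'bee': 5, 'panda': 7}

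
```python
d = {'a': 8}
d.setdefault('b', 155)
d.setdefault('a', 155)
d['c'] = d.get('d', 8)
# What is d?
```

After line 1: d = {'a': 8}
After line 2 (setdefault adds 'b'=155): d = {'a': 8, 'b': 155}
After line 3 (setdefault 'a' no-op, already exists): d = {'a': 8, 'b': 155}
After line 4 (get('d', 8) returns default since 'd' not in d): d = {'a': 8, 'b': 155, 'c': 8}

{'a': 8, 'b': 155, 'c': 8}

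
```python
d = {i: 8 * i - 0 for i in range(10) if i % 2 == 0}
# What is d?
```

{0: 0, 2: 16, 4: 32, 6: 48, 8: 64}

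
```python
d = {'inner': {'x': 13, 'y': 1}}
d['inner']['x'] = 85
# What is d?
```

After line 1: d = {'inner': {'x': 13, 'y': 1}}
After line 2 (inner x overwritten): d = {'inner': {'x': 85, 'y': 1}}

{'inner': {'x': 85, 'y': 1}}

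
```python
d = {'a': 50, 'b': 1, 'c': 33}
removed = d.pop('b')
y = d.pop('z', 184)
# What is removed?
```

After line 1: d = {'a': 50, 'b': 1, 'c': 33}
After line 2 (pop 'b' returns 1): d = {'a': 50, 'c': 33}, removed = 1
After line 3 (pop 'z' missing, returns default 184): d = {'a': 50, 'c': 33}, y = 184

1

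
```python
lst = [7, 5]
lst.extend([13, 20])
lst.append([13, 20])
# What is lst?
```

After line 1: lst = [7, 5]
After line 2 (extend unpacks [13, 20]): lst = [7, 5, 13, 20]
After line 3 (append adds [13, 20] as single element): lst = [7, 5, 13, 20, [13, 20]]

[7, 5, 13, 20, [13, 20]]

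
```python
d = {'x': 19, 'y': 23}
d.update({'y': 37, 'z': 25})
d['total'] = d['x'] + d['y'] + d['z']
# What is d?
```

After line 1: d = {'x': 19, 'y': 23}
After line 2 (y overwritten, z added): d = {'x': 19, 'y': 37, 'z': 25}
After line 3 (total = 19 + 37 + 25 = 81): d = {'x': 19, 'y': 37, 'z': 25, 'total': 81}

{'x': 19, 'y': 37, 'z': 25, 'total': 81}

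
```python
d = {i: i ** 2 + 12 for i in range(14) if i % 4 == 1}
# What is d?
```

{1: 13, 5: 37, 9: 93, 13: 181}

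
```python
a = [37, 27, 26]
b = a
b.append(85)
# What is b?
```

After line 1: a = [37, 27, 26]
After line 2 (b = a is an alias, same object): a = [37, 27, 26], b = [37, 27, 26]
After line 3 (b.append mutates the shared list): a = [37, 27, 26, 85], b = [37, 27, 26, 85]

[37, 27, 26, 85]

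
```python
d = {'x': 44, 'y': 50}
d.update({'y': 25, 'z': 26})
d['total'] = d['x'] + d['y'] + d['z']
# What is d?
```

After line 1: d = {'x': 44, 'y': 50}
After line 2 (y overwritten, z added): d = {'x': 44, 'y': 25, 'z': 26}
After line 3 (total = 44 + 25 + 26 = 95): d = {'x': 44, 'y': 25, 'z': 26, 'total': 95}

{'x': 44, 'y': 25, 'z': 26, 'total': 95}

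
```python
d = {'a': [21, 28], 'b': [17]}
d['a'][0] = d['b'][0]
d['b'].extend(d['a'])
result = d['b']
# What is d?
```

After line 1: d = {'a': [21, 28], 'b': [17]}
After line 2 (a[0] = b[0] = 17): d = {'a': [17, 28], 'b': [17]}
After line 3 (b.extend(a) appends [17, 28]): d = {'a': [17, 28], 'b': [17, 17, 28]}
After line 4: result = d['b'] = [17, 17, 28]

{'a': [17, 28], 'b': [17, 17, 28]}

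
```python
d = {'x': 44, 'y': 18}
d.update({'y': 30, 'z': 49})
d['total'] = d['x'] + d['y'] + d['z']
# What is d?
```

After line 1: d = {'x': 44, 'y': 18}
After line 2 (y overwritten, z added): d = {'x': 44, 'y': 30, 'z': 49}
After line 3 (total = 44 + 30 + 49 = 123): d = {'x': 44, 'y': 30, 'z': 49, 'total': 123}

{'x': 44, 'y': 30, 'z': 49, 'total': 123}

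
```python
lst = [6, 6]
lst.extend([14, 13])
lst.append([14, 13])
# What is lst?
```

After line 1: lst = [6, 6]
After line 2 (extend unpacks [14, 13]): lst = [6, 6, 14, 13]
After line 3 (append adds [14, 13] as single element): lst = [6, 6, 14, 13, [14, 13]]

[6, 6, 14, 13, [14, 13]]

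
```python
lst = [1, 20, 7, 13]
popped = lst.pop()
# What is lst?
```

[1, 20, 7]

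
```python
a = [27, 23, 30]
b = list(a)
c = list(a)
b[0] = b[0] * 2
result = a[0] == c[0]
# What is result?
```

After line 1: a = [27, 23, 30]
After line 2 (b = list(a), copy): a = [27, 23, 30], b = [27, 23, 30]
After line 3 (c = list(a) is a copy, new object): c = [27, 23, 30]
After line 4 (b[0] = 27 * 2 = 54; only b mutates (copy)): a = [27, 23, 30], b = [54, 23, 30], c = [27, 23, 30]
After line 5 (a[0] = 27, c[0] = 27; result = True)

True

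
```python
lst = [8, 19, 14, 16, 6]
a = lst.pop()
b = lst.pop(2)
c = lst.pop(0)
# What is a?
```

After line 1: lst = [8, 19, 14, 16, 6]
After line 2 (pop() -> a = 6): lst = [8, 19, 14, 16]
After line 3 (pop(2) -> b = 14): lst = [8, 19, 16]
After line 4 (pop(0) -> c = 8): lst = [19, 16]

6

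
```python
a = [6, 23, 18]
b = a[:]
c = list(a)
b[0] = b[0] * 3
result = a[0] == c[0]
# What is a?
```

After line 1: a = [6, 23, 18]
After line 2 (b = a[:], copy): a = [6, 23, 18], b = [6, 23, 18]
After line 3 (c = list(a) is a copy, new object): c = [6, 23, 18]
After line 4 (b[0] = 6 * 3 = 18; only b mutates (copy)): a = [6, 23, 18], b = [18, 23, 18], c = [6, 23, 18]
After line 5 (a[0] = 6, c[0] = 6; result = True)

[6, 23, 18]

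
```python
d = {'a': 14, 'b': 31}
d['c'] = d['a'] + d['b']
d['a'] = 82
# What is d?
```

After line 1: d = {'a': 14, 'b': 31}
After line 2 (d['c'] = 14 + 31): d = {'a': 14, 'b': 31, 'c': 45}
After line 3: d = {'a': 82, 'b': 31, 'c': 45}

{'a': 82, 'b': 31, 'c': 45}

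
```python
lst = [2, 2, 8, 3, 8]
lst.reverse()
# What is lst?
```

[8, 3, 8, 2, 2]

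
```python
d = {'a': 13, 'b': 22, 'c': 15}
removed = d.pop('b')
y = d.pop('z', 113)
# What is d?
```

After line 1: d = {'a': 13, 'b': 22, 'c': 15}
After line 2 (pop 'b' returns 22): d = {'a': 13, 'c': 15}, removed = 22
After line 3 (pop 'z' missing, returns default 113): d = {'a': 13, 'c': 15}, y = 113

{'a': 13, 'c': 15}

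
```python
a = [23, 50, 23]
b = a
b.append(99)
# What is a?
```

After line 1: a = [23, 50, 23]
After line 2 (b = a is an alias, same object): a = [23, 50, 23], b = [23, 50, 23]
After line 3 (b.append mutates the shared list): a = [23, 50, 23, 99], b = [23, 50, 23, 99]

[23, 50, 23, 99]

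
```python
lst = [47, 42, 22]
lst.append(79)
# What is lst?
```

[47, 42, 22, 79]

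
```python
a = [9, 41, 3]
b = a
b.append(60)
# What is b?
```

After line 1: a = [9, 41, 3]
After line 2 (b = a is an alias, same object): a = [9, 41, 3], b = [9, 41, 3]
After line 3 (b.append mutates the shared list): a = [9, 41, 3, 60], b = [9, 41, 3, 60]

[9, 41, 3, 60]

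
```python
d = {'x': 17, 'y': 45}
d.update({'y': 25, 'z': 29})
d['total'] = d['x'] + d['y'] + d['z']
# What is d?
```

After line 1: d = {'x': 17, 'y': 45}
After line 2 (y overwritten, z added): d = {'x': 17, 'y': 25, 'z': 29}
After line 3 (total = 17 + 25 + 29 = 71): d = {'x': 17, 'y': 25, 'z': 29, 'total': 71}

{'x': 17, 'y': 25, 'z': 29, 'total': 71}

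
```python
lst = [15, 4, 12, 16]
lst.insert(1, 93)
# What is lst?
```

[15, 93, 4, 12, 16]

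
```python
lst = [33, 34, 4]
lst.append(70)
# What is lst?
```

[33, 34, 4, 70]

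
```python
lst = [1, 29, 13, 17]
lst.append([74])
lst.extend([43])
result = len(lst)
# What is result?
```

After line 1: lst = [1, 29, 13, 17]
After line 2 (append adds [74] as single element): lst = [1, 29, 13, 17, [74]]
After line 3 (extend unpacks [43], adds 43): lst = [1, 29, 13, 17, [74], 43]
After line 4: result = len(lst) = 6

6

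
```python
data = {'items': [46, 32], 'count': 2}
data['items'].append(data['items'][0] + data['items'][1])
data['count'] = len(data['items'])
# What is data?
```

After line 1: data = {'items': [46, 32], 'count': 2}
After line 2 (append 46 + 32 = 78): data = {'items': [46, 32, 78], 'count': 2}
After line 3 (count = len(items) = 3): data = {'items': [46, 32, 78], 'count': 3}

{'items': [46, 32, 78], 'count': 3}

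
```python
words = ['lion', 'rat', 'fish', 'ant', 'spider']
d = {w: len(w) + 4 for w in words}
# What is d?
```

{'lion': 8, 'rat': 7, 'fish': 8, 'ant': 7, 'spider': 10}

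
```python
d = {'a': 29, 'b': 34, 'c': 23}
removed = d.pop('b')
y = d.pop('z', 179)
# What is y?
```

After line 1: d = {'a': 29, 'b': 34, 'c': 23}
After line 2 (pop 'b' returns 34): d = {'a': 29, 'c': 23}, removed = 34
After line 3 (pop 'z' missing, returns default 179): d = {'a': 29, 'c': 23}, y = 179

179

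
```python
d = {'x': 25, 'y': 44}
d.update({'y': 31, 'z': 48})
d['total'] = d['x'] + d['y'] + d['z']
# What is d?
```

After line 1: d = {'x': 25, 'y': 44}
After line 2 (y overwritten, z added): d = {'x': 25, 'y': 31, 'z': 48}
After line 3 (total = 25 + 31 + 48 = 104): d = {'x': 25, 'y': 31, 'z': 48, 'total': 104}

{'x': 25, 'y': 31, 'z': 48, 'total': 104}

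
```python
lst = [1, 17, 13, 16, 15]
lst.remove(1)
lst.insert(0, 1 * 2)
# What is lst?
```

After line 1: lst = [1, 17, 13, 16, 15]
After line 2 (remove first 1): lst = [17, 13, 16, 15]
After line 3 (insert 2 at index 0): lst = [2, 17, 13, 16, 15]

[2, 17, 13, 16, 15]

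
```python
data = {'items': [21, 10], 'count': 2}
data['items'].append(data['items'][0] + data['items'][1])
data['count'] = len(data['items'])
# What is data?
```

After line 1: data = {'items': [21, 10], 'count': 2}
After line 2 (append 21 + 10 = 31): data = {'items': [21, 10, 31], 'count': 2}
After line 3 (count = len(items) = 3): data = {'items': [21, 10, 31], 'count': 3}

{'items': [21, 10, 31], 'count': 3}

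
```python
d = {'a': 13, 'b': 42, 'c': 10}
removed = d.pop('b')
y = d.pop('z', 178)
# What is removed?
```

After line 1: d = {'a': 13, 'b': 42, 'c': 10}
After line 2 (pop 'b' returns 42): d = {'a': 13, 'c': 10}, removed = 42
After line 3 (pop 'z' missing, returns default 178): d = {'a': 13, 'c': 10}, y = 178

42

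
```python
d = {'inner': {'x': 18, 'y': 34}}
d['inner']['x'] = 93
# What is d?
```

After line 1: d = {'inner': {'x': 18, 'y': 34}}
After line 2 (inner x overwritten): d = {'inner': {'x': 93, 'y': 34}}

{'inner': {'x': 93, 'y': 34}}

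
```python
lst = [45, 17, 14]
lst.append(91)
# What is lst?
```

[45, 17, 14, 91]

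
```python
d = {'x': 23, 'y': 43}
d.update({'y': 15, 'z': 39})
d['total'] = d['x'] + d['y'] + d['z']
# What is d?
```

After line 1: d = {'x': 23, 'y': 43}
After line 2 (y overwritten, z added): d = {'x': 23, 'y': 15, 'z': 39}
After line 3 (total = 23 + 15 + 39 = 77): d = {'x': 23, 'y': 15, 'z': 39, 'total': 77}

{'x': 23, 'y': 15, 'z': 39, 'total': 77}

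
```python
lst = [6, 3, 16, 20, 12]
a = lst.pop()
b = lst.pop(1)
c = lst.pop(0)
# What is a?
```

After line 1: lst = [6, 3, 16, 20, 12]
After line 2 (pop() -> a = 12): lst = [6, 3, 16, 20]
After line 3 (pop(1) -> b = 3): lst = [6, 16, 20]
After line 4 (pop(0) -> c = 6): lst = [16, 20]

12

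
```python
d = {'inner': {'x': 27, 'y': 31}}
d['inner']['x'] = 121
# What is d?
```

After line 1: d = {'inner': {'x': 27, 'y': 31}}
After line 2 (inner x overwritten): d = {'inner': {'x': 121, 'y': 31}}

{'inner': {'x': 121, 'y': 31}}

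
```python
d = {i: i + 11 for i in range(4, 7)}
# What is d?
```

{4: 15, 5: 16, 6: 17}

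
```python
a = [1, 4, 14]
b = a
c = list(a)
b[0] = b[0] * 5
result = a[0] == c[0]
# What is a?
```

After line 1: a = [1, 4, 14]
After line 2 (b = a, alias): a = [1, 4, 14], b = [1, 4, 14]
After line 3 (c = list(a) is a copy, new object): c = [1, 4, 14]
After line 4 (b[0] = 1 * 5 = 5; mutates shared a/b): a = b = [5, 4, 14], c = [1, 4, 14]
After line 5 (a[0] = 5, c[0] = 1; result = False)

[5, 4, 14]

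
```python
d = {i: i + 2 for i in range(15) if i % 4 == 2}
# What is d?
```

{2: 4, 6: 8, 10: 12, 14: 16}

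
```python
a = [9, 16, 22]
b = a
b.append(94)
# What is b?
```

After line 1: a = [9, 16, 22]
After line 2 (b = a is an alias, same object): a = [9, 16, 22], b = [9, 16, 22]
After line 3 (b.append mutates the shared list): a = [9, 16, 22, 94], b = [9, 16, 22, 94]

[9, 16, 22, 94]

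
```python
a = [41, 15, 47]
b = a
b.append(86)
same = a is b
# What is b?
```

After line 1: a = [41, 15, 47]
After line 2 (b = a is an alias, same object): a = [41, 15, 47], b = [41, 15, 47]
After line 3 (b.append mutates the shared list): a = [41, 15, 47, 86], b = [41, 15, 47, 86]
After line 4 (same = a is b; same object -> True): same = True

[41, 15, 47, 86]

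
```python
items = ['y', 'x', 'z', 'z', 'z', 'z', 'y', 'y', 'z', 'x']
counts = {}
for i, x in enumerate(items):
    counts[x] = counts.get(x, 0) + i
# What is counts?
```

Initial: counts = {}, items = ['y', 'x', 'z', 'z', 'z', 'z', 'y', 'y', 'z', 'x']
i=0, x='y': counts = {'y': 0}
i=1, x='x': counts = {'y': 0, 'x': 1}
i=2, x='z': counts = {'y': 0, 'x': 1, 'z': 2}
i=3, x='z': counts = {'y': 0, 'x': 1, 'z': 5}
i=4, x='z': counts = {'y': 0, 'x': 1, 'z': 9}
i=5, x='z': counts = {'y': 0, 'x': 1, 'z': 14}
i=6, x='y': counts = {'y': 6, 'x': 1, 'z': 14}
i=7, x='y': counts = {'y': 13, 'x': 1, 'z': 14}
i=8, x='z': counts = {'y': 13, 'x': 1, 'z': 22}
i=9, x='x': counts = {'y': 13, 'x': 10, 'z': 22}

{'y': 13, 'x': 10, 'z': 22}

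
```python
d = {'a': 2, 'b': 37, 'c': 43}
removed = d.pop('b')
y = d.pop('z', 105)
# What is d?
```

After line 1: d = {'a': 2, 'b': 37, 'c': 43}
After line 2 (pop 'b' returns 37): d = {'a': 2, 'c': 43}, removed = 37
After line 3 (pop 'z' missing, returns default 105): d = {'a': 2, 'c': 43}, y = 105

{'a': 2, 'c': 43}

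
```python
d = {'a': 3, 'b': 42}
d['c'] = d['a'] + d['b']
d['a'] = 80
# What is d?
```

After line 1: d = {'a': 3, 'b': 42}
After line 2 (d['c'] = 3 + 42): d = {'a': 3, 'b': 42, 'c': 45}
After line 3: d = {'a': 80, 'b': 42, 'c': 45}

{'a': 80, 'b': 42, 'c': 45}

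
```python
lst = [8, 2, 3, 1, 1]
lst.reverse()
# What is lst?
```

[1, 1, 3, 2, 8]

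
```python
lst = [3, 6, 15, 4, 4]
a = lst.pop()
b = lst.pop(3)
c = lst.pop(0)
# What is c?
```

After line 1: lst = [3, 6, 15, 4, 4]
After line 2 (pop() -> a = 4): lst = [3, 6, 15, 4]
After line 3 (pop(3) -> b = 4): lst = [3, 6, 15]
After line 4 (pop(0) -> c = 3): lst = [6, 15]

3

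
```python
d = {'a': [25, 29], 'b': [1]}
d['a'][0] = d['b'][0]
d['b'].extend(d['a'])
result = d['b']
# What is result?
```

After line 1: d = {'a': [25, 29], 'b': [1]}
After line 2 (a[0] = b[0] = 1): d = {'a': [1, 29], 'b': [1]}
After line 3 (b.extend(a) appends [1, 29]): d = {'a': [1, 29], 'b': [1, 1, 29]}
After line 4: result = d['b'] = [1, 1, 29]

[1, 1, 29]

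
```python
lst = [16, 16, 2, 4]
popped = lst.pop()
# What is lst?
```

[16, 16, 2]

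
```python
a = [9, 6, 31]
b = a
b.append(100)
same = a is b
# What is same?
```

After line 1: a = [9, 6, 31]
After line 2 (b = a is an alias, same object): a = [9, 6, 31], b = [9, 6, 31]
After line 3 (b.append mutates the shared list): a = [9, 6, 31, 100], b = [9, 6, 31, 100]
After line 4 (same = a is b; same object -> True): same = True

True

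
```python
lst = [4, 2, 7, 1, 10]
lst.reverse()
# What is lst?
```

[10, 1, 7, 2, 4]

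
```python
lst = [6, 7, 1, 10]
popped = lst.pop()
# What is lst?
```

[6, 7, 1]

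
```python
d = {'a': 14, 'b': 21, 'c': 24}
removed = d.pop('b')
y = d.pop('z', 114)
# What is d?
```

After line 1: d = {'a': 14, 'b': 21, 'c': 24}
After line 2 (pop 'b' returns 21): d = {'a': 14, 'c': 24}, removed = 21
After line 3 (pop 'z' missing, returns default 114): d = {'a': 14, 'c': 24}, y = 114

{'a': 14, 'c': 24}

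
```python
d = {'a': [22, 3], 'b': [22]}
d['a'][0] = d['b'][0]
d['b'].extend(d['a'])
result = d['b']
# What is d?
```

After line 1: d = {'a': [22, 3], 'b': [22]}
After line 2 (a[0] = b[0] = 22): d = {'a': [22, 3], 'b': [22]}
After line 3 (b.extend(a) appends [22, 3]): d = {'a': [22, 3], 'b': [22, 22, 3]}
After line 4: result = d['b'] = [22, 22, 3]

{'a': [22, 3], 'b': [22, 22, 3]}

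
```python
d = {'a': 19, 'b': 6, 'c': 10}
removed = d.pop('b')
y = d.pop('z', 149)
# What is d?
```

After line 1: d = {'a': 19, 'b': 6, 'c': 10}
After line 2 (pop 'b' returns 6): d = {'a': 19, 'c': 10}, removed = 6
After line 3 (pop 'z' missing, returns default 149): d = {'a': 19, 'c': 10}, y = 149

{'a': 19, 'c': 10}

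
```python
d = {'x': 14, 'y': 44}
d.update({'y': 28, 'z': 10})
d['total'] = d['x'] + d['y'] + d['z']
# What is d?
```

After line 1: d = {'x': 14, 'y': 44}
After line 2 (y overwritten, z added): d = {'x': 14, 'y': 28, 'z': 10}
After line 3 (total = 14 + 28 + 10 = 52): d = {'x': 14, 'y': 28, 'z': 10, 'total': 52}

{'x': 14, 'y': 28, 'z': 10, 'total': 52}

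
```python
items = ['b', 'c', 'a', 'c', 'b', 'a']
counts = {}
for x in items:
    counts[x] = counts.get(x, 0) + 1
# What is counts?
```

Initial: counts = {}, items = ['b', 'c', 'a', 'c', 'b', 'a']
See 'b': counts = {'b': 1}
See 'c': counts = {'b': 1, 'c': 1}
See 'a': counts = {'b': 1, 'c': 1, 'a': 1}
See 'c': counts = {'b': 1, 'c': 2, 'a': 1}
See 'b': counts = {'b': 2, 'c': 2, 'a': 1}
See 'a': counts = {'b': 2, 'c': 2, 'a': 2}

{'b': 2, 'c': 2, 'a': 2}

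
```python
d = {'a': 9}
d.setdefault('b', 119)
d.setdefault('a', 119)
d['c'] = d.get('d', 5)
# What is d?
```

After line 1: d = {'a': 9}
After line 2 (setdefault adds 'b'=119): d = {'a': 9, 'b': 119}
After line 3 (setdefault 'a' no-op, already exists): d = {'a': 9, 'b': 119}
After line 4 (get('d', 5) returns default since 'd' not in d): d = {'a': 9, 'b': 119, 'c': 5}

{'a': 9, 'b': 119, 'c': 5}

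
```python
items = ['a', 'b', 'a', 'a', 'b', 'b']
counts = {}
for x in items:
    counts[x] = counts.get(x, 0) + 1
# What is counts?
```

Initial: counts = {}, items = ['a', 'b', 'a', 'a', 'b', 'b']
See 'a': counts = {'a': 1}
See 'b': counts = {'a': 1, 'b': 1}
See 'a': counts = {'a': 2, 'b': 1}
See 'a': counts = {'a': 3, 'b': 1}
See 'b': counts = {'a': 3, 'b': 2}
See 'b': counts = {'a': 3, 'b': 3}

{'a': 3, 'b': 3}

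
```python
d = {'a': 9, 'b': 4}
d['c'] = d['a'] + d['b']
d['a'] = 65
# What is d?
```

After line 1: d = {'a': 9, 'b': 4}
After line 2 (d['c'] = 9 + 4): d = {'a': 9, 'b': 4, 'c': 13}
After line 3: d = {'a': 65, 'b': 4, 'c': 13}

{'a': 65, 'b': 4, 'c': 13}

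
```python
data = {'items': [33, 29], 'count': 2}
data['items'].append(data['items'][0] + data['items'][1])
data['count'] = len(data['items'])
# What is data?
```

After line 1: data = {'items': [33, 29], 'count': 2}
After line 2 (append 33 + 29 = 62): data = {'items': [33, 29, 62], 'count': 2}
After line 3 (count = len(items) = 3): data = {'items': [33, 29, 62], 'count': 3}

{'items': [33, 29, 62], 'count': 3}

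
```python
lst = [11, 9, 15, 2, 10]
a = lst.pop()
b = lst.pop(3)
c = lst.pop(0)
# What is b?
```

After line 1: lst = [11, 9, 15, 2, 10]
After line 2 (pop() -> a = 10): lst = [11, 9, 15, 2]
After line 3 (pop(3) -> b = 2): lst = [11, 9, 15]
After line 4 (pop(0) -> c = 11): lst = [9, 15]

2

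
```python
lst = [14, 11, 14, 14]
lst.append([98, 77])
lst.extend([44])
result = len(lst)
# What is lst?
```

After line 1: lst = [14, 11, 14, 14]
After line 2 (append adds [98, 77] as single element): lst = [14, 11, 14, 14, [98, 77]]
After line 3 (extend unpacks [44], adds 44): lst = [14, 11, 14, 14, [98, 77], 44]
After line 4: result = len(lst) = 6

[14, 11, 14, 14, [98, 77], 44]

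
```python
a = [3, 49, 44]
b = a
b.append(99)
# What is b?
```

After line 1: a = [3, 49, 44]
After line 2 (b = a is an alias, same object): a = [3, 49, 44], b = [3, 49, 44]
After line 3 (b.append mutates the shared list): a = [3, 49, 44, 99], b = [3, 49, 44, 99]

[3, 49, 44, 99]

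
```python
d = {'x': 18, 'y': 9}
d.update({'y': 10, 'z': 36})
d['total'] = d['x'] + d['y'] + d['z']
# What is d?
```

After line 1: d = {'x': 18, 'y': 9}
After line 2 (y overwritten, z added): d = {'x': 18, 'y': 10, 'z': 36}
After line 3 (total = 18 + 10 + 36 = 64): d = {'x': 18, 'y': 10, 'z': 36, 'total': 64}

{'x': 18, 'y': 10, 'z': 36, 'total': 64}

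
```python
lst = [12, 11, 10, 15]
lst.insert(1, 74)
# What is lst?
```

[12, 74, 11, 10, 15]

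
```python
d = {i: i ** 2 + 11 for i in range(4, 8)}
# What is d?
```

{4: 27, 5: 36, 6: 47, 7: 60}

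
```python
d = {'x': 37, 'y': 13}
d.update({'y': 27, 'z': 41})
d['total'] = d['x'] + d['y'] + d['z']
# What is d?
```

After line 1: d = {'x': 37, 'y': 13}
After line 2 (y overwritten, z added): d = {'x': 37, 'y': 27, 'z': 41}
After line 3 (total = 37 + 27 + 41 = 105): d = {'x': 37, 'y': 27, 'z': 41, 'total': 105}

{'x': 37, 'y': 27, 'z': 41, 'total': 105}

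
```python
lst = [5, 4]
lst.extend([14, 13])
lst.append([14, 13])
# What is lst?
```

After line 1: lst = [5, 4]
After line 2 (extend unpacks [14, 13]): lst = [5, 4, 14, 13]
After line 3 (append adds [14, 13] as single element): lst = [5, 4, 14, 13, [14, 13]]

[5, 4, 14, 13, [14, 13]]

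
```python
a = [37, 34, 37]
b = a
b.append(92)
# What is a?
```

After line 1: a = [37, 34, 37]
After line 2 (b = a is an alias, same object): a = [37, 34, 37], b = [37, 34, 37]
After line 3 (b.append mutates the shared list): a = [37, 34, 37, 92], b = [37, 34, 37, 92]

[37, 34, 37, 92]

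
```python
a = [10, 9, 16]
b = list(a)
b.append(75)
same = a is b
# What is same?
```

After line 1: a = [10, 9, 16]
After line 2 (b = list(a) is a shallow copy, new object): a = [10, 9, 16], b = [10, 9, 16]
After line 3 (append only mutates b): a = [10, 9, 16], b = [10, 9, 16, 75]
After line 4 (same = a is b; different objects -> False): same = False

False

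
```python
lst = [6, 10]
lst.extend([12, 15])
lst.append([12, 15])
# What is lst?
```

After line 1: lst = [6, 10]
After line 2 (extend unpacks [12, 15]): lst = [6, 10, 12, 15]
After line 3 (append adds [12, 15] as single element): lst = [6, 10, 12, 15, [12, 15]]

[6, 10, 12, 15, [12, 15]]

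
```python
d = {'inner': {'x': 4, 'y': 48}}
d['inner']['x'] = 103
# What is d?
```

After line 1: d = {'inner': {'x': 4, 'y': 48}}
After line 2 (inner x overwritten): d = {'inner': {'x': 103, 'y': 48}}

{'inner': {'x': 103, 'y': 48}}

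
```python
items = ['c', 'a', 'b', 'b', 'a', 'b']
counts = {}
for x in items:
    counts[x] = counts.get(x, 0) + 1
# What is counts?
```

Initial: counts = {}, items = ['c', 'a', 'b', 'b', 'a', 'b']
See 'c': counts = {'c': 1}
See 'a': counts = {'c': 1, 'a': 1}
See 'b': counts = {'c': 1, 'a': 1, 'b': 1}
See 'b': counts = {'c': 1, 'a': 1, 'b': 2}
See 'a': counts = {'c': 1, 'a': 2, 'b': 2}
See 'b': counts = {'c': 1, 'a': 2, 'b': 3}

{'c': 1, 'a': 2, 'b': 3}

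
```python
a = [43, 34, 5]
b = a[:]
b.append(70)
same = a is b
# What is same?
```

After line 1: a = [43, 34, 5]
After line 2 (b = a[:] is a shallow copy, new object): a = [43, 34, 5], b = [43, 34, 5]
After line 3 (append only mutates b): a = [43, 34, 5], b = [43, 34, 5, 70]
After line 4 (same = a is b; different objects -> False): same = False

False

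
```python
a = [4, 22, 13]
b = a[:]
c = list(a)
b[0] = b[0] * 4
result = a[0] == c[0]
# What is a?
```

After line 1: a = [4, 22, 13]
After line 2 (b = a[:], copy): a = [4, 22, 13], b = [4, 22, 13]
After line 3 (c = list(a) is a copy, new object): c = [4, 22, 13]
After line 4 (b[0] = 4 * 4 = 16; only b mutates (copy)): a = [4, 22, 13], b = [16, 22, 13], c = [4, 22, 13]
After line 5 (a[0] = 4, c[0] = 4; result = True)

[4, 22, 13]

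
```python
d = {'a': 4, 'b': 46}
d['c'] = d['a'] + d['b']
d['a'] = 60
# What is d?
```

After line 1: d = {'a': 4, 'b': 46}
After line 2 (d['c'] = 4 + 46): d = {'a': 4, 'b': 46, 'c': 50}
After line 3: d = {'a': 60, 'b': 46, 'c': 50}

{'a': 60, 'b': 46, 'c': 50}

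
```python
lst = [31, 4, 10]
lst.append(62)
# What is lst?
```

[31, 4, 10, 62]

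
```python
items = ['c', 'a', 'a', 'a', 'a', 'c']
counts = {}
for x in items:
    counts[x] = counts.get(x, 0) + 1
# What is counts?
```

Initial: counts = {}, items = ['c', 'a', 'a', 'a', 'a', 'c']
See 'c': counts = {'c': 1}
See 'a': counts = {'c': 1, 'a': 1}
See 'a': counts = {'c': 1, 'a': 2}
See 'a': counts = {'c': 1, 'a': 3}
See 'a': counts = {'c': 1, 'a': 4}
See 'c': counts = {'c': 2, 'a': 4}

{'c': 2, 'a': 4}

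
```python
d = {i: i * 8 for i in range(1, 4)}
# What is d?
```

{1: 8, 2: 16, 3: 24}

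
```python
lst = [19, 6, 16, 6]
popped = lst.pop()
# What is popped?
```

6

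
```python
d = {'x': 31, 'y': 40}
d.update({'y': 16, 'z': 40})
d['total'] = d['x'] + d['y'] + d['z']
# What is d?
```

After line 1: d = {'x': 31, 'y': 40}
After line 2 (y overwritten, z added): d = {'x': 31, 'y': 16, 'z': 40}
After line 3 (total = 31 + 16 + 40 = 87): d = {'x': 31, 'y': 16, 'z': 40, 'total': 87}

{'x': 31, 'y': 16, 'z': 40, 'total': 87}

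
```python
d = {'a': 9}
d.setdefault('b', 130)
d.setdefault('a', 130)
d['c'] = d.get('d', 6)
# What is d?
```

After line 1: d = {'a': 9}
After line 2 (setdefault adds 'b'=130): d = {'a': 9, 'b': 130}
After line 3 (setdefault 'a' no-op, already exists): d = {'a': 9, 'b': 130}
After line 4 (get('d', 6) returns default since 'd' not in d): d = {'a': 9, 'b': 130, 'c': 6}

{'a': 9, 'b': 130, 'c': 6}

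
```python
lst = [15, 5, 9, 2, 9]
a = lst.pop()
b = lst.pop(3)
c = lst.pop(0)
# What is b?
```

After line 1: lst = [15, 5, 9, 2, 9]
After line 2 (pop() -> a = 9): lst = [15, 5, 9, 2]
After line 3 (pop(3) -> b = 2): lst = [15, 5, 9]
After line 4 (pop(0) -> c = 15): lst = [5, 9]

2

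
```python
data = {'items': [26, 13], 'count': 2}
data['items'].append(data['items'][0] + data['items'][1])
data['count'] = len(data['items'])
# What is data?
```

After line 1: data = {'items': [26, 13], 'count': 2}
After line 2 (append 26 + 13 = 39): data = {'items': [26, 13, 39], 'count': 2}
After line 3 (count = len(items) = 3): data = {'items': [26, 13, 39], 'count': 3}

{'items': [26, 13, 39], 'count': 3}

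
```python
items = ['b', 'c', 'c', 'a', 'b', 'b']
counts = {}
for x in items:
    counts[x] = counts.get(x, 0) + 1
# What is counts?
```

Initial: counts = {}, items = ['b', 'c', 'c', 'a', 'b', 'b']
See 'b': counts = {'b': 1}
See 'c': counts = {'b': 1, 'c': 1}
See 'c': counts = {'b': 1, 'c': 2}
See 'a': counts = {'b': 1, 'c': 2, 'a': 1}
See 'b': counts = {'b': 2, 'c': 2, 'a': 1}
See 'b': counts = {'b': 3, 'c': 2, 'a': 1}

{'b': 3, 'c': 2, 'a': 1}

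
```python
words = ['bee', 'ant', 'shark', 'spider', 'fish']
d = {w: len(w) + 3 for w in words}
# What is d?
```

{'bee': 6, 'ant': 6, 'shark': 8, 'spider': 9, 'fish': 7}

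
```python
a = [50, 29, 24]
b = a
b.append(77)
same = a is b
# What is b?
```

After line 1: a = [50, 29, 24]
After line 2 (b = a is an alias, same object): a = [50, 29, 24], b = [50, 29, 24]
After line 3 (b.append mutates the shared list): a = [50, 29, 24, 77], b = [50, 29, 24, 77]
After line 4 (same = a is b; same object -> True): same = True

[50, 29, 24, 77]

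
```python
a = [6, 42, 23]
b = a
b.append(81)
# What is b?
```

After line 1: a = [6, 42, 23]
After line 2 (b = a is an alias, same object): a = [6, 42, 23], b = [6, 42, 23]
After line 3 (b.append mutates the shared list): a = [6, 42, 23, 81], b = [6, 42, 23, 81]

[6, 42, 23, 81]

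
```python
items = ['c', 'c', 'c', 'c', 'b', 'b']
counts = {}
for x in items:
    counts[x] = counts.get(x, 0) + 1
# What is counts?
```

Initial: counts = {}, items = ['c', 'c', 'c', 'c', 'b', 'b']
See 'c': counts = {'c': 1}
See 'c': counts = {'c': 2}
See 'c': counts = {'c': 3}
See 'c': counts = {'c': 4}
See 'b': counts = {'c': 4, 'b': 1}
See 'b': counts = {'c': 4, 'b': 2}

{'c': 4, 'b': 2}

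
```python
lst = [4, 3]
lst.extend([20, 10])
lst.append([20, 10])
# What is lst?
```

After line 1: lst = [4, 3]
After line 2 (extend unpacks [20, 10]): lst = [4, 3, 20, 10]
After line 3 (append adds [20, 10] as single element): lst = [4, 3, 20, 10, [20, 10]]

[4, 3, 20, 10, [20, 10]]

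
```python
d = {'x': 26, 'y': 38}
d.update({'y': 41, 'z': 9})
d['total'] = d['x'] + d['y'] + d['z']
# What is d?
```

After line 1: d = {'x': 26, 'y': 38}
After line 2 (y overwritten, z added): d = {'x': 26, 'y': 41, 'z': 9}
After line 3 (total = 26 + 41 + 9 = 76): d = {'x': 26, 'y': 41, 'z': 9, 'total': 76}

{'x': 26, 'y': 41, 'z': 9, 'total': 76}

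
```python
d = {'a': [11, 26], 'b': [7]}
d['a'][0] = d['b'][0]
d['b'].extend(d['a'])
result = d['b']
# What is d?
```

After line 1: d = {'a': [11, 26], 'b': [7]}
After line 2 (a[0] = b[0] = 7): d = {'a': [7, 26], 'b': [7]}
After line 3 (b.extend(a) appends [7, 26]): d = {'a': [7, 26], 'b': [7, 7, 26]}
After line 4: result = d['b'] = [7, 7, 26]

{'a': [7, 26], 'b': [7, 7, 26]}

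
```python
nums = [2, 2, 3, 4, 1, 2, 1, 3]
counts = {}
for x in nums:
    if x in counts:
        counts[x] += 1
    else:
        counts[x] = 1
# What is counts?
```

Initial: counts = {}, nums = [2, 2, 3, 4, 1, 2, 1, 3]
See 2: counts = {2: 1}
See 2: counts = {2: 2}
See 3: counts = {2: 2, 3: 1}
See 4: counts = {2: 2, 3: 1, 4: 1}
See 1: counts = {2: 2, 3: 1, 4: 1, 1: 1}
See 2: counts = {2: 3, 3: 1, 4: 1, 1: 1}
See 1: counts = {2: 3, 3: 1, 4: 1, 1: 2}
See 3: counts = {2: 3, 3: 2, 4: 1, 1: 2}

{2: 3, 3: 2, 4: 1, 1: 2}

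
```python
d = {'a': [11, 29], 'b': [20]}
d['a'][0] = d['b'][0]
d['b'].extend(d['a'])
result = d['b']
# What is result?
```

After line 1: d = {'a': [11, 29], 'b': [20]}
After line 2 (a[0] = b[0] = 20): d = {'a': [20, 29], 'b': [20]}
After line 3 (b.extend(a) appends [20, 29]): d = {'a': [20, 29], 'b': [20, 20, 29]}
After line 4: result = d['b'] = [20, 20, 29]

[20, 20, 29]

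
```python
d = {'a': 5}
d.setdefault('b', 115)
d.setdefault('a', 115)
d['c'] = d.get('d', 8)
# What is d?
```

After line 1: d = {'a': 5}
After line 2 (setdefault adds 'b'=115): d = {'a': 5, 'b': 115}
After line 3 (setdefault 'a' no-op, already exists): d = {'a': 5, 'b': 115}
After line 4 (get('d', 8) returns default since 'd' not in d): d = {'a': 5, 'b': 115, 'c': 8}

{'a': 5, 'b': 115, 'c': 8}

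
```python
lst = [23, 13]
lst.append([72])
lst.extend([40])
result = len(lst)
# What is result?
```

After line 1: lst = [23, 13]
After line 2 (append adds [72] as single element): lst = [23, 13, [72]]
After line 3 (extend unpacks [40], adds 40): lst = [23, 13, [72], 40]
After line 4: result = len(lst) = 4

4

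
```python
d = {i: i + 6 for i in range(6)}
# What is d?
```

{0: 6, 1: 7, 2: 8, 3: 9, 4: 10, 5: 11}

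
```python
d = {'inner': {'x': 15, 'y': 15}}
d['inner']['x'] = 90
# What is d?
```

After line 1: d = {'inner': {'x': 15, 'y': 15}}
After line 2 (inner x overwritten): d = {'inner': {'x': 90, 'y': 15}}

{'inner': {'x': 90, 'y': 15}}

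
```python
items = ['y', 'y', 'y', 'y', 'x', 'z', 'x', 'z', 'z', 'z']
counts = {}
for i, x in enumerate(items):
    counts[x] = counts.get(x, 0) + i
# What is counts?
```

Initial: counts = {}, items = ['y', 'y', 'y', 'y', 'x', 'z', 'x', 'z', 'z', 'z']
i=0, x='y': counts = {'y': 0}
i=1, x='y': counts = {'y': 1}
i=2, x='y': counts = {'y': 3}
i=3, x='y': counts = {'y': 6}
i=4, x='x': counts = {'y': 6, 'x': 4}
i=5, x='z': counts = {'y': 6, 'x': 4, 'z': 5}
i=6, x='x': counts = {'y': 6, 'x': 10, 'z': 5}
i=7, x='z': counts = {'y': 6, 'x': 10, 'z': 12}
i=8, x='z': counts = {'y': 6, 'x': 10, 'z': 20}
i=9, x='z': counts = {'y': 6, 'x': 10, 'z': 29}

{'y': 6, 'x': 10, 'z': 29}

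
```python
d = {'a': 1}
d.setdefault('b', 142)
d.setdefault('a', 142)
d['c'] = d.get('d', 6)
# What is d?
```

After line 1: d = {'a': 1}
After line 2 (setdefault adds 'b'=142): d = {'a': 1, 'b': 142}
After line 3 (setdefault 'a' no-op, already exists): d = {'a': 1, 'b': 142}
After line 4 (get('d', 6) returns default since 'd' not in d): d = {'a': 1, 'b': 142, 'c': 6}

{'a': 1, 'b': 142, 'c': 6}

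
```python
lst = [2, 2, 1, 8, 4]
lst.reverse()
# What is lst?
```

[4, 8, 1, 2, 2]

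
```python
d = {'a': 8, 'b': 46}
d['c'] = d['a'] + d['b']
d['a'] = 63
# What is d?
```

After line 1: d = {'a': 8, 'b': 46}
After line 2 (d['c'] = 8 + 46): d = {'a': 8, 'b': 46, 'c': 54}
After line 3: d = {'a': 63, 'b': 46, 'c': 54}

{'a': 63, 'b': 46, 'c': 54}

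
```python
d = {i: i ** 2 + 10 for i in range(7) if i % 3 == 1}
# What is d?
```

{1: 11, 4: 26}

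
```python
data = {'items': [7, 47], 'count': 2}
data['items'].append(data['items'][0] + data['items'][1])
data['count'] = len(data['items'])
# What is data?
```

After line 1: data = {'items': [7, 47], 'count': 2}
After line 2 (append 7 + 47 = 54): data = {'items': [7, 47, 54], 'count': 2}
After line 3 (count = len(items) = 3): data = {'items': [7, 47, 54], 'count': 3}

{'items': [7, 47, 54], 'count': 3}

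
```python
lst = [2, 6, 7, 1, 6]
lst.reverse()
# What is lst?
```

[6, 1, 7, 6, 2]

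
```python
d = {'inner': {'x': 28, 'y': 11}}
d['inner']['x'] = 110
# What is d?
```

After line 1: d = {'inner': {'x': 28, 'y': 11}}
After line 2 (inner x overwritten): d = {'inner': {'x': 110, 'y': 11}}

{'inner': {'x': 110, 'y': 11}}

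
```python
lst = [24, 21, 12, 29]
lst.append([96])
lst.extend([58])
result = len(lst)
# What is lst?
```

After line 1: lst = [24, 21, 12, 29]
After line 2 (append adds [96] as single element): lst = [24, 21, 12, 29, [96]]
After line 3 (extend unpacks [58], adds 58): lst = [24, 21, 12, 29, [96], 58]
After line 4: result = len(lst) = 6

[24, 21, 12, 29, [96], 58]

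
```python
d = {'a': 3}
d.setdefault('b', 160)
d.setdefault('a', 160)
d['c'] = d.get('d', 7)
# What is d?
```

After line 1: d = {'a': 3}
After line 2 (setdefault adds 'b'=160): d = {'a': 3, 'b': 160}
After line 3 (setdefault 'a' no-op, already exists): d = {'a': 3, 'b': 160}
After line 4 (get('d', 7) returns default since 'd' not in d): d = {'a': 3, 'b': 160, 'c': 7}

{'a': 3, 'b': 160, 'c': 7}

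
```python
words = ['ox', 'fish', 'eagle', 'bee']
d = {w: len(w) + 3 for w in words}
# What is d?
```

{'ox': 5, 'fish': 7, 'eagle': 8, 'bee': 6}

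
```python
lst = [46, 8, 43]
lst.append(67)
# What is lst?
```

[46, 8, 43, 67]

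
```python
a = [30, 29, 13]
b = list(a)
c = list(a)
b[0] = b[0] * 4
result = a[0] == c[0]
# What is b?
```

After line 1: a = [30, 29, 13]
After line 2 (b = list(a), copy): a = [30, 29, 13], b = [30, 29, 13]
After line 3 (c = list(a) is a copy, new object): c = [30, 29, 13]
After line 4 (b[0] = 30 * 4 = 120; only b mutates (copy)): a = [30, 29, 13], b = [120, 29, 13], c = [30, 29, 13]
After line 5 (a[0] = 30, c[0] = 30; result = True)

[120, 29, 13]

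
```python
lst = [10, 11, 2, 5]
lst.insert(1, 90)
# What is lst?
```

[10, 90, 11, 2, 5]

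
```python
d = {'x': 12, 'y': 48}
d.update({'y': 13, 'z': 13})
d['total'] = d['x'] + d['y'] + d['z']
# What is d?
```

After line 1: d = {'x': 12, 'y': 48}
After line 2 (y overwritten, z added): d = {'x': 12, 'y': 13, 'z': 13}
After line 3 (total = 12 + 13 + 13 = 38): d = {'x': 12, 'y': 13, 'z': 13, 'total': 38}

{'x': 12, 'y': 13, 'z': 13, 'total': 38}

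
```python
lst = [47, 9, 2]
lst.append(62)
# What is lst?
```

[47, 9, 2, 62]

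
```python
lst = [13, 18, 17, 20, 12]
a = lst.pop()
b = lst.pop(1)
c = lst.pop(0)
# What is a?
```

After line 1: lst = [13, 18, 17, 20, 12]
After line 2 (pop() -> a = 12): lst = [13, 18, 17, 20]
After line 3 (pop(1) -> b = 18): lst = [13, 17, 20]
After line 4 (pop(0) -> c = 13): lst = [17, 20]

12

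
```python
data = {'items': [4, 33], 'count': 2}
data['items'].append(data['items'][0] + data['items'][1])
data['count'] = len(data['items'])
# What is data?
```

After line 1: data = {'items': [4, 33], 'count': 2}
After line 2 (append 4 + 33 = 37): data = {'items': [4, 33, 37], 'count': 2}
After line 3 (count = len(items) = 3): data = {'items': [4, 33, 37], 'count': 3}

{'items': [4, 33, 37], 'count': 3}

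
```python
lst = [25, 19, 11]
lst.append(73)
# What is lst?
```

[25, 19, 11, 73]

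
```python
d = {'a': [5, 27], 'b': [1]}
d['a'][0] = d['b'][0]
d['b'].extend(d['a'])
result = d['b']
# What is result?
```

After line 1: d = {'a': [5, 27], 'b': [1]}
After line 2 (a[0] = b[0] = 1): d = {'a': [1, 27], 'b': [1]}
After line 3 (b.extend(a) appends [1, 27]): d = {'a': [1, 27], 'b': [1, 1, 27]}
After line 4: result = d['b'] = [1, 1, 27]

[1, 1, 27]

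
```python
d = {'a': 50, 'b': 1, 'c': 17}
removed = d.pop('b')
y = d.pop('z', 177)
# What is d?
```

After line 1: d = {'a': 50, 'b': 1, 'c': 17}
After line 2 (pop 'b' returns 1): d = {'a': 50, 'c': 17}, removed = 1
After line 3 (pop 'z' missing, returns default 177): d = {'a': 50, 'c': 17}, y = 177

{'a': 50, 'c': 17}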